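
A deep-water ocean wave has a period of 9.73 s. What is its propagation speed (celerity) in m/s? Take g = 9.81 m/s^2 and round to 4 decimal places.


We use the deep-water celerity formula:
C = g * T / (2 * pi)
C = 9.81 * 9.73 / (2 * 3.14159...)
C = 95.451300 / 6.283185
C = 15.1915 m/s

15.1915


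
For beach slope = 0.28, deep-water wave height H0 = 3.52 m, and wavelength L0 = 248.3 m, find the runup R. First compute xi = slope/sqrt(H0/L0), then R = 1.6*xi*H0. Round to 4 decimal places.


xi = slope / sqrt(H0/L0)
H0/L0 = 3.52/248.3 = 0.014176
sqrt(0.014176) = 0.119065
xi = 0.28 / 0.119065 = 2.351663
R = 1.6 * xi * H0 = 1.6 * 2.351663 * 3.52
R = 13.2446 m

13.2446


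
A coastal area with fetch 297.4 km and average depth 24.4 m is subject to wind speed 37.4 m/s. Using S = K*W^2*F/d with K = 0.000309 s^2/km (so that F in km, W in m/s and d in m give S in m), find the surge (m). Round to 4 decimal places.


S = K * W^2 * F / d
W^2 = 37.4^2 = 1398.76
S = 0.000309 * 1398.76 * 297.4 / 24.4
Numerator = 0.000309 * 1398.76 * 297.4 = 128.541288
S = 128.541288 / 24.4 = 5.2681 m

5.2681


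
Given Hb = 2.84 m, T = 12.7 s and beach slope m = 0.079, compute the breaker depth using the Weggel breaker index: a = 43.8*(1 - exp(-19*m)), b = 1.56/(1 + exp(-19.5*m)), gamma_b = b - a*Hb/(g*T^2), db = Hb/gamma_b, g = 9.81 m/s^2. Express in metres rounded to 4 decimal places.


a = 43.8 * (1 - exp(-19 * m))
exp(-19 * 0.079) = exp(-1.5010) = 0.222907
a = 43.8 * (1 - 0.222907) = 34.036667
b = 1.56 / (1 + exp(-19.5 * m))
exp(-19.5 * 0.079) = exp(-1.5405) = 0.214274
b = 1.56 / (1 + 0.214274) = 1.284718
Hb / (g * T^2) = 2.84 / (9.81 * 12.7^2) = 2.84 / 1582.2549 = 0.00179491
gamma_b = b - a * Hb/(g*T^2) = 1.284718 - 34.036667 * 0.00179491 = 1.223626
db = Hb / gamma_b = 2.84 / 1.223626
db = 2.3210 m

2.3210


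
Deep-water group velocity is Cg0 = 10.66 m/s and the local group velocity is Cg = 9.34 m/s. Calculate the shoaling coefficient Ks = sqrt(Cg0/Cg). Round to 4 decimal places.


Ks = sqrt(Cg0 / Cg)
Ks = sqrt(10.66 / 9.34)
Ks = sqrt(1.1413)
Ks = 1.0683

1.0683


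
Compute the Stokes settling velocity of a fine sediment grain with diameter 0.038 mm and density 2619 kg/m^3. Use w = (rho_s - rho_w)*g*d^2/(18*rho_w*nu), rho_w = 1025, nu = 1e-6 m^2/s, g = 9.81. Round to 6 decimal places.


w = (rho_s - rho_w) * g * d^2 / (18 * rho_w * nu)
d = 0.038 mm = 0.000038 m
rho_s - rho_w = 2619 - 1025 = 1594
Numerator = 1594 * 9.81 * (0.000038)^2 = 0.000022580030
Denominator = 18 * 1025 * 1e-6 = 0.018450
w = 0.001224 m/s

0.001224


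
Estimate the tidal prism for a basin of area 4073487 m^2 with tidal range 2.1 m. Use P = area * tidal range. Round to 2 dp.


Tidal prism = Area * Tidal range
P = 4073487 * 2.1
P = 8554322.70 m^3

8554322.70


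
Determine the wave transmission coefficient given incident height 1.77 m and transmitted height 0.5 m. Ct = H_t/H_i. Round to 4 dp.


Ct = H_t / H_i
Ct = 0.5 / 1.77
Ct = 0.2825

0.2825


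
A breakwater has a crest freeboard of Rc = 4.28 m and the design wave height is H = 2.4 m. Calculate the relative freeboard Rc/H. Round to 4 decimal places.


Relative freeboard = Rc / H
= 4.28 / 2.4
= 1.7833

1.7833


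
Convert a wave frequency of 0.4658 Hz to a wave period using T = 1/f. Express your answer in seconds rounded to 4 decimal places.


T = 1 / f
T = 1 / 0.4658
T = 2.1468 s

2.1468


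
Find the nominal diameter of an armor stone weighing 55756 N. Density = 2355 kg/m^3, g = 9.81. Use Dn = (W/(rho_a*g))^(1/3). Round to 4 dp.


V = W / (rho_a * g)
V = 55756 / (2355 * 9.81)
V = 55756 / 23102.55
V = 2.413413 m^3
Dn = V^(1/3) = 2.413413^(1/3)
Dn = 1.3414 m

1.3414


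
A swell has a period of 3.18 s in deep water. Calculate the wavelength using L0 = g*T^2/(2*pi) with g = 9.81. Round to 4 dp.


L0 = g * T^2 / (2 * pi)
L0 = 9.81 * 3.18^2 / (2 * pi)
L0 = 9.81 * 10.1124 / 6.28319
L0 = 99.2026 / 6.28319
L0 = 15.7886 m

15.7886


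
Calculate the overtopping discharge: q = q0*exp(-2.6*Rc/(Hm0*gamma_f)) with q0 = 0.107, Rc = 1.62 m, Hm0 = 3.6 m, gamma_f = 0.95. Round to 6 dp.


q = q0 * exp(-2.6 * Rc / (Hm0 * gamma_f))
Exponent = -2.6 * 1.62 / (3.6 * 0.95)
= -2.6 * 1.62 / 3.4200
= -1.231579
exp(-1.231579) = 0.291831
q = 0.107 * 0.291831
q = 0.031226 m^3/s/m

0.031226


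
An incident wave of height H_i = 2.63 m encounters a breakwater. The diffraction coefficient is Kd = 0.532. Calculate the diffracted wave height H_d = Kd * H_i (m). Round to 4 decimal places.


H_d = Kd * H_i
H_d = 0.532 * 2.63
H_d = 1.3992 m

1.3992


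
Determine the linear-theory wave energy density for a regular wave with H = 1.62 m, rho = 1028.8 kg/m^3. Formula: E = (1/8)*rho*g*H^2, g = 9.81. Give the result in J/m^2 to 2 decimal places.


E = (1/8) * rho * g * H^2
E = (1/8) * 1028.8 * 9.81 * 1.62^2
E = 0.125 * 1028.8 * 9.81 * 2.6244
E = 3310.85 J/m^2

3310.85


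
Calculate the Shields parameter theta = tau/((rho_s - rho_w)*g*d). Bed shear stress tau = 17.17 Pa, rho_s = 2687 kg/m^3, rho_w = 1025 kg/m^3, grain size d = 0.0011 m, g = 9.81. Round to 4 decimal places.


theta = tau / ((rho_s - rho_w) * g * d)
rho_s - rho_w = 2687 - 1025 = 1662
Denominator = 1662 * 9.81 * 0.0011 = 17.934642
theta = 17.17 / 17.934642
theta = 0.9574

0.9574


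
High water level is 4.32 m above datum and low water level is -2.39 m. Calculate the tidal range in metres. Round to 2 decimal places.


Tidal range = High water - Low water
Tidal range = 4.32 - (-2.39)
Tidal range = 6.71 m

6.71


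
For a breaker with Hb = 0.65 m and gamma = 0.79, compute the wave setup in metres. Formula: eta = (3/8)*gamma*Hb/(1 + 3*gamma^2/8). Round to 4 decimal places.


eta = (3/8) * gamma * Hb / (1 + 3*gamma^2/8)
Numerator = (3/8) * 0.79 * 0.65 = 0.192563
Denominator = 1 + 3*0.79^2/8 = 1 + 0.234038 = 1.234038
eta = 0.192563 / 1.234038
eta = 0.1560 m

0.1560


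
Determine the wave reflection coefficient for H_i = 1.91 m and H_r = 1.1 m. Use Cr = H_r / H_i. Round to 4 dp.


Cr = H_r / H_i
Cr = 1.1 / 1.91
Cr = 0.5759

0.5759


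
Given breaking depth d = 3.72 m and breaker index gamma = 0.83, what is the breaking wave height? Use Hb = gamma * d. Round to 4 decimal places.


Hb = gamma * d
Hb = 0.83 * 3.72
Hb = 3.0876 m

3.0876


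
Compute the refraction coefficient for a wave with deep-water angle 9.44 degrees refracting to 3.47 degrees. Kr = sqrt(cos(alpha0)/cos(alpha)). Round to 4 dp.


Kr = sqrt(cos(alpha0) / cos(alpha))
cos(9.44) = 0.986458
cos(3.47) = 0.998167
Kr = sqrt(0.986458 / 0.998167)
Kr = sqrt(0.988270)
Kr = 0.9941

0.9941


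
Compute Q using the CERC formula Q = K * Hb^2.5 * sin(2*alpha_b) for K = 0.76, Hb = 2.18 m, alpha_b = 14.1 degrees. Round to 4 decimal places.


Q = K * Hb^2.5 * sin(2 * alpha_b)
Hb^2.5 = 2.18^2.5 = 7.016835
sin(2 * 14.1) = sin(28.2) = 0.472551
Q = 0.76 * 7.016835 * 0.472551
Q = 2.5200 m^3/s

2.5200


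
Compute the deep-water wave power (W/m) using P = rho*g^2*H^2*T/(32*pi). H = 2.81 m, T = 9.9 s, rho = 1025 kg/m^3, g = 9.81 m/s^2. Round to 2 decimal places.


P = rho * g^2 * H^2 * T / (32 * pi)
P = 1025 * 9.81^2 * 2.81^2 * 9.9 / (32 * pi)
P = 1025 * 96.2361 * 7.8961 * 9.9 / 100.53096
P = 76702.56 W/m

76702.56


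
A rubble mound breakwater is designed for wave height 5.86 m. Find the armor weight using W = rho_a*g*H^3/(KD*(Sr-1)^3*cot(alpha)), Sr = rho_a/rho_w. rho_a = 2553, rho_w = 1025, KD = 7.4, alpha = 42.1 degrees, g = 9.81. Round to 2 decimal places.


Sr = rho_a / rho_w = 2553 / 1025 = 2.490732
(Sr - 1) = 1.490732
(Sr - 1)^3 = 3.312825
cot(42.1) = 1 / tan(42.1) = 1 / 0.903569 = 1.106722
Numerator = 2553 * 9.81 * 5.86^3 = 5039792.6664
Denominator = 7.4 * 3.312825 * 1.106722 = 27.131181
W = 5039792.6664 / 27.131181
W = 185756.48 N

185756.48


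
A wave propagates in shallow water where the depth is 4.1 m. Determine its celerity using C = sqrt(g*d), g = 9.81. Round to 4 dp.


Using the shallow-water approximation:
C = sqrt(g * d) = sqrt(9.81 * 4.1)
C = sqrt(40.2210)
C = 6.3420 m/s

6.3420


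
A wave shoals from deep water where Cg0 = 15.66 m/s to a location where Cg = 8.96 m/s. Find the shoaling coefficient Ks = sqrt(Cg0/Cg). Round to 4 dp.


Ks = sqrt(Cg0 / Cg)
Ks = sqrt(15.66 / 8.96)
Ks = sqrt(1.7478)
Ks = 1.3220

1.3220


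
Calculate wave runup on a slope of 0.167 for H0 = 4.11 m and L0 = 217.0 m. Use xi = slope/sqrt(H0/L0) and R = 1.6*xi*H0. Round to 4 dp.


xi = slope / sqrt(H0/L0)
H0/L0 = 4.11/217.0 = 0.018940
sqrt(0.018940) = 0.137623
xi = 0.167 / 0.137623 = 1.213460
R = 1.6 * xi * H0 = 1.6 * 1.213460 * 4.11
R = 7.9797 m

7.9797


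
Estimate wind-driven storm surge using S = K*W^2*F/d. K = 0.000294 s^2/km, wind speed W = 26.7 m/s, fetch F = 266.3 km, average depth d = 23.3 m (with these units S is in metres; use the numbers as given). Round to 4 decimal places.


S = K * W^2 * F / d
W^2 = 26.7^2 = 712.89
S = 0.000294 * 712.89 * 266.3 / 23.3
Numerator = 0.000294 * 712.89 * 266.3 = 55.813726
S = 55.813726 / 23.3 = 2.3954 m

2.3954


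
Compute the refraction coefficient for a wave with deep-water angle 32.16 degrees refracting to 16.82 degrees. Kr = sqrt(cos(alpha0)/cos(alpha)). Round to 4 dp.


Kr = sqrt(cos(alpha0) / cos(alpha))
cos(32.16) = 0.846565
cos(16.82) = 0.957219
Kr = sqrt(0.846565 / 0.957219)
Kr = sqrt(0.884401)
Kr = 0.9404

0.9404


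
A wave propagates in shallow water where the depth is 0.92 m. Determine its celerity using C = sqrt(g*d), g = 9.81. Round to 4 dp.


Using the shallow-water approximation:
C = sqrt(g * d) = sqrt(9.81 * 0.92)
C = sqrt(9.0252)
C = 3.0042 m/s

3.0042


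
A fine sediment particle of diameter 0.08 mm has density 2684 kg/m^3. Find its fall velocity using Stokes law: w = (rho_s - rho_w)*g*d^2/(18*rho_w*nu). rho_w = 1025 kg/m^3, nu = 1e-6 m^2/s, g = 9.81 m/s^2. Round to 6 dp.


w = (rho_s - rho_w) * g * d^2 / (18 * rho_w * nu)
d = 0.08 mm = 0.000080 m
rho_s - rho_w = 2684 - 1025 = 1659
Numerator = 1659 * 9.81 * (0.000080)^2 = 0.000104158656
Denominator = 18 * 1025 * 1e-6 = 0.018450
w = 0.005645 m/s

0.005645


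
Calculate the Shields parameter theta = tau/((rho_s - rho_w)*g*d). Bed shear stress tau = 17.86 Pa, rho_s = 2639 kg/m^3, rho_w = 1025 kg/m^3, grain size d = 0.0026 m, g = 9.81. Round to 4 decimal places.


theta = tau / ((rho_s - rho_w) * g * d)
rho_s - rho_w = 2639 - 1025 = 1614
Denominator = 1614 * 9.81 * 0.0026 = 41.166684
theta = 17.86 / 41.166684
theta = 0.4338

0.4338


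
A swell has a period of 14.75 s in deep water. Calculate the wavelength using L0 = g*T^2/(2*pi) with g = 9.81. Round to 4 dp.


L0 = g * T^2 / (2 * pi)
L0 = 9.81 * 14.75^2 / (2 * pi)
L0 = 9.81 * 217.5625 / 6.28319
L0 = 2134.2881 / 6.28319
L0 = 339.6825 m

339.6825


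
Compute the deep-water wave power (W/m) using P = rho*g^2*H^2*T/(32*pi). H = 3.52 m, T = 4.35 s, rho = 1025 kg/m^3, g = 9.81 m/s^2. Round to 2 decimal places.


P = rho * g^2 * H^2 * T / (32 * pi)
P = 1025 * 9.81^2 * 3.52^2 * 4.35 / (32 * pi)
P = 1025 * 96.2361 * 12.3904 * 4.35 / 100.53096
P = 52885.50 W/m

52885.50


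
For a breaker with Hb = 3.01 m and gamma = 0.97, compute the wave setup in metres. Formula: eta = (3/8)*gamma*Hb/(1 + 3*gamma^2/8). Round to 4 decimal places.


eta = (3/8) * gamma * Hb / (1 + 3*gamma^2/8)
Numerator = (3/8) * 0.97 * 3.01 = 1.094888
Denominator = 1 + 3*0.97^2/8 = 1 + 0.352838 = 1.352838
eta = 1.094888 / 1.352838
eta = 0.8093 m

0.8093


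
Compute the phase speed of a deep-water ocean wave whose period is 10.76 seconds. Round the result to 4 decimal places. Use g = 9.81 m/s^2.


We use the deep-water celerity formula:
C = g * T / (2 * pi)
C = 9.81 * 10.76 / (2 * 3.14159...)
C = 105.555600 / 6.283185
C = 16.7997 m/s

16.7997


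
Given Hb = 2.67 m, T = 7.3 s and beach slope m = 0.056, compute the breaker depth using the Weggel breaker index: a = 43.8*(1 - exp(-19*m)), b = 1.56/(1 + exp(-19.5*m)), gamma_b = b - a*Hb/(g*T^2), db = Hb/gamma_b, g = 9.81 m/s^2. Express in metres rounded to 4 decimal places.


a = 43.8 * (1 - exp(-19 * m))
exp(-19 * 0.056) = exp(-1.0640) = 0.345073
a = 43.8 * (1 - 0.345073) = 28.685813
b = 1.56 / (1 + exp(-19.5 * m))
exp(-19.5 * 0.056) = exp(-1.0920) = 0.335545
b = 1.56 / (1 + 0.335545) = 1.168063
Hb / (g * T^2) = 2.67 / (9.81 * 7.3^2) = 2.67 / 522.7749 = 0.00510736
gamma_b = b - a * Hb/(g*T^2) = 1.168063 - 28.685813 * 0.00510736 = 1.021554
db = Hb / gamma_b = 2.67 / 1.021554
db = 2.6137 m

2.6137


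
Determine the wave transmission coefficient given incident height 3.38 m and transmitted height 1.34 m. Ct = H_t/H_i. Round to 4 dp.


Ct = H_t / H_i
Ct = 1.34 / 3.38
Ct = 0.3964

0.3964


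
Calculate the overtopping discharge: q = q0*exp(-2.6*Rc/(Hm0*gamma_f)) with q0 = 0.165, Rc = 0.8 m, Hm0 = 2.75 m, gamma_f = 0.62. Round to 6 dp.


q = q0 * exp(-2.6 * Rc / (Hm0 * gamma_f))
Exponent = -2.6 * 0.8 / (2.75 * 0.62)
= -2.6 * 0.8 / 1.7050
= -1.219941
exp(-1.219941) = 0.295247
q = 0.165 * 0.295247
q = 0.048716 m^3/s/m

0.048716


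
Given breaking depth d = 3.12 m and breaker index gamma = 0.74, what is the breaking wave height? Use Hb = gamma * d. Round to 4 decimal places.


Hb = gamma * d
Hb = 0.74 * 3.12
Hb = 2.3088 m

2.3088


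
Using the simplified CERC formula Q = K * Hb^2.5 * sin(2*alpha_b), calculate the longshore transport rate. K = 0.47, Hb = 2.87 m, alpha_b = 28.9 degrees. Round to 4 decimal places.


Q = K * Hb^2.5 * sin(2 * alpha_b)
Hb^2.5 = 2.87^2.5 = 13.954194
sin(2 * 28.9) = sin(57.8) = 0.846193
Q = 0.47 * 13.954194 * 0.846193
Q = 5.5497 m^3/s

5.5497


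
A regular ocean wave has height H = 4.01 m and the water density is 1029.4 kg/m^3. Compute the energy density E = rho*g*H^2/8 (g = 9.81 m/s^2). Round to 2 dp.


E = (1/8) * rho * g * H^2
E = (1/8) * 1029.4 * 9.81 * 4.01^2
E = 0.125 * 1029.4 * 9.81 * 16.0801
E = 20297.94 J/m^2

20297.94


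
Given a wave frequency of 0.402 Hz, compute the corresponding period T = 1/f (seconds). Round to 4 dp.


T = 1 / f
T = 1 / 0.402
T = 2.4876 s

2.4876


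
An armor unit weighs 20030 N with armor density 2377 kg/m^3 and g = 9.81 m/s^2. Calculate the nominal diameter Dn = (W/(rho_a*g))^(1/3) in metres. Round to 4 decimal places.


V = W / (rho_a * g)
V = 20030 / (2377 * 9.81)
V = 20030 / 23318.37
V = 0.858979 m^3
Dn = V^(1/3) = 0.858979^(1/3)
Dn = 0.9506 m

0.9506


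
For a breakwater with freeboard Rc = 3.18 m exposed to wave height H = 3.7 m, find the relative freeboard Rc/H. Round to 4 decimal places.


Relative freeboard = Rc / H
= 3.18 / 3.7
= 0.8595

0.8595


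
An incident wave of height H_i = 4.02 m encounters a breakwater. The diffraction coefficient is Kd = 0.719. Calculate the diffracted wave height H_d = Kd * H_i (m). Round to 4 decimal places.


H_d = Kd * H_i
H_d = 0.719 * 4.02
H_d = 2.8904 m

2.8904


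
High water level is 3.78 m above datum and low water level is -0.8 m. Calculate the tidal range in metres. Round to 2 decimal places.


Tidal range = High water - Low water
Tidal range = 3.78 - (-0.8)
Tidal range = 4.58 m

4.58


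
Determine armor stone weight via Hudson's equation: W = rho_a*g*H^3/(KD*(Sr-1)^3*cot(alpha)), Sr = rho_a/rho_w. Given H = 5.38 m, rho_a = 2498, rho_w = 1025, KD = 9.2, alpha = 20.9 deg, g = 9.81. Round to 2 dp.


Sr = rho_a / rho_w = 2498 / 1025 = 2.437073
(Sr - 1) = 1.437073
(Sr - 1)^3 = 2.967814
cot(20.9) = 1 / tan(20.9) = 1 / 0.381863 = 2.618741
Numerator = 2498 * 9.81 * 5.38^3 = 3815999.1423
Denominator = 9.2 * 2.967814 * 2.618741 = 71.501811
W = 3815999.1423 / 71.501811
W = 53369.27 N

53369.27


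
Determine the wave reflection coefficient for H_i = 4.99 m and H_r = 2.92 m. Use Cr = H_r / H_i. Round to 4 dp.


Cr = H_r / H_i
Cr = 2.92 / 4.99
Cr = 0.5852

0.5852


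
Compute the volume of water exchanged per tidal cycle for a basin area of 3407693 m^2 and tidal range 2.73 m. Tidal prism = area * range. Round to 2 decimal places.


Tidal prism = Area * Tidal range
P = 3407693 * 2.73
P = 9303001.89 m^3

9303001.89


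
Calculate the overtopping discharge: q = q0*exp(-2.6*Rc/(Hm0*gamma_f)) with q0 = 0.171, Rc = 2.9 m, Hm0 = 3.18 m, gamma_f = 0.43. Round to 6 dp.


q = q0 * exp(-2.6 * Rc / (Hm0 * gamma_f))
Exponent = -2.6 * 2.9 / (3.18 * 0.43)
= -2.6 * 2.9 / 1.3674
= -5.514114
exp(-5.514114) = 0.004029
q = 0.171 * 0.004029
q = 0.000689 m^3/s/m

0.000689


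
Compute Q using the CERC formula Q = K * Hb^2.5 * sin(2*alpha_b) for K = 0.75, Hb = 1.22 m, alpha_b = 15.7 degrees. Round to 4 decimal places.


Q = K * Hb^2.5 * sin(2 * alpha_b)
Hb^2.5 = 1.22^2.5 = 1.643992
sin(2 * 15.7) = sin(31.4) = 0.521010
Q = 0.75 * 1.643992 * 0.521010
Q = 0.6424 m^3/s

0.6424


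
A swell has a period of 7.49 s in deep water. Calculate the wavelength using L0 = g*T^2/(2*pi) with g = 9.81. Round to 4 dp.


L0 = g * T^2 / (2 * pi)
L0 = 9.81 * 7.49^2 / (2 * pi)
L0 = 9.81 * 56.1001 / 6.28319
L0 = 550.3420 / 6.28319
L0 = 87.5896 m

87.5896


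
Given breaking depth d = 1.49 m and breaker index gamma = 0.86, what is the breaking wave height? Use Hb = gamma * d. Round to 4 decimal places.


Hb = gamma * d
Hb = 0.86 * 1.49
Hb = 1.2814 m

1.2814


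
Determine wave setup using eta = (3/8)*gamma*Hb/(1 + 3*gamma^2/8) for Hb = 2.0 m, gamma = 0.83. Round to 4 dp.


eta = (3/8) * gamma * Hb / (1 + 3*gamma^2/8)
Numerator = (3/8) * 0.83 * 2.0 = 0.622500
Denominator = 1 + 3*0.83^2/8 = 1 + 0.258338 = 1.258338
eta = 0.622500 / 1.258338
eta = 0.4947 m

0.4947


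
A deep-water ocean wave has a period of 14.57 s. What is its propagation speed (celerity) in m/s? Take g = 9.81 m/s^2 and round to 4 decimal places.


We use the deep-water celerity formula:
C = g * T / (2 * pi)
C = 9.81 * 14.57 / (2 * 3.14159...)
C = 142.931700 / 6.283185
C = 22.7483 m/s

22.7483


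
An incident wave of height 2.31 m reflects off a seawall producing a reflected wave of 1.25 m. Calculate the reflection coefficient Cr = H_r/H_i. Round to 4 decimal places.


Cr = H_r / H_i
Cr = 1.25 / 2.31
Cr = 0.5411

0.5411


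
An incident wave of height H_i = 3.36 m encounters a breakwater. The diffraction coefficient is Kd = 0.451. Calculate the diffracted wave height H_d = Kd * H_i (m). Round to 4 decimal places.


H_d = Kd * H_i
H_d = 0.451 * 3.36
H_d = 1.5154 m

1.5154


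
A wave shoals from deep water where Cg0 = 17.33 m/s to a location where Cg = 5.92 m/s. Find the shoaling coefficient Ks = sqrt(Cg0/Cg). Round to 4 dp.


Ks = sqrt(Cg0 / Cg)
Ks = sqrt(17.33 / 5.92)
Ks = sqrt(2.9274)
Ks = 1.7110

1.7110


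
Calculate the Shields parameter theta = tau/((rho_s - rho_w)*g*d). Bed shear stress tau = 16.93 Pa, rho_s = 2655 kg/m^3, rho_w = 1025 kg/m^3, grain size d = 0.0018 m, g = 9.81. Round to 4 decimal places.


theta = tau / ((rho_s - rho_w) * g * d)
rho_s - rho_w = 2655 - 1025 = 1630
Denominator = 1630 * 9.81 * 0.0018 = 28.782540
theta = 16.93 / 28.782540
theta = 0.5882

0.5882


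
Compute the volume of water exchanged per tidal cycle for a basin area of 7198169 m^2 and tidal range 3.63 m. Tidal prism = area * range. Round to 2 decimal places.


Tidal prism = Area * Tidal range
P = 7198169 * 3.63
P = 26129353.47 m^3

26129353.47


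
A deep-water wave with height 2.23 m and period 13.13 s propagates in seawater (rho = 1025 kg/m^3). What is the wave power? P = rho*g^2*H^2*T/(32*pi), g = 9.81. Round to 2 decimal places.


P = rho * g^2 * H^2 * T / (32 * pi)
P = 1025 * 9.81^2 * 2.23^2 * 13.13 / (32 * pi)
P = 1025 * 96.2361 * 4.9729 * 13.13 / 100.53096
P = 64067.31 W/m

64067.31


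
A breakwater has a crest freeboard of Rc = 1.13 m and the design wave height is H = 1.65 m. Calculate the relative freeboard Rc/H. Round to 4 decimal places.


Relative freeboard = Rc / H
= 1.13 / 1.65
= 0.6848

0.6848


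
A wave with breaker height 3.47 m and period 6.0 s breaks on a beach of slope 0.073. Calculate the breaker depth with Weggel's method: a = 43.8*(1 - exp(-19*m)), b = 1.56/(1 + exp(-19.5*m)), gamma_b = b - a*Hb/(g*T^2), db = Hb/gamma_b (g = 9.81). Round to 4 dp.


a = 43.8 * (1 - exp(-19 * m))
exp(-19 * 0.073) = exp(-1.3870) = 0.249824
a = 43.8 * (1 - 0.249824) = 32.857724
b = 1.56 / (1 + exp(-19.5 * m))
exp(-19.5 * 0.073) = exp(-1.4235) = 0.240869
b = 1.56 / (1 + 0.240869) = 1.257183
Hb / (g * T^2) = 3.47 / (9.81 * 6.0^2) = 3.47 / 353.1600 = 0.00982557
gamma_b = b - a * Hb/(g*T^2) = 1.257183 - 32.857724 * 0.00982557 = 0.934337
db = Hb / gamma_b = 3.47 / 0.934337
db = 3.7139 m

3.7139


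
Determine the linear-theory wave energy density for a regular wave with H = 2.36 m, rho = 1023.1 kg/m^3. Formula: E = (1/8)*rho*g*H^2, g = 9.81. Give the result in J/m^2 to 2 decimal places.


E = (1/8) * rho * g * H^2
E = (1/8) * 1023.1 * 9.81 * 2.36^2
E = 0.125 * 1023.1 * 9.81 * 5.5696
E = 6987.49 J/m^2

6987.49


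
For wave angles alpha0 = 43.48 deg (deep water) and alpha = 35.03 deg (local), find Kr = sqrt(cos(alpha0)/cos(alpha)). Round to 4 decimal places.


Kr = sqrt(cos(alpha0) / cos(alpha))
cos(43.48) = 0.725615
cos(35.03) = 0.818852
Kr = sqrt(0.725615 / 0.818852)
Kr = sqrt(0.886137)
Kr = 0.9413

0.9413


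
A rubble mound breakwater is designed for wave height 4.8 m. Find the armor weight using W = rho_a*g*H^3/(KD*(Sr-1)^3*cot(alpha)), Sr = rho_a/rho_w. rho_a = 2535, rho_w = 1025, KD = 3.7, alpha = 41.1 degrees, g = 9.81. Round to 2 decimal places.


Sr = rho_a / rho_w = 2535 / 1025 = 2.473171
(Sr - 1) = 1.473171
(Sr - 1)^3 = 3.197122
cot(41.1) = 1 / tan(41.1) = 1 / 0.872356 = 1.146322
Numerator = 2535 * 9.81 * 4.8^3 = 2750240.5632
Denominator = 3.7 * 3.197122 * 1.146322 = 13.560241
W = 2750240.5632 / 13.560241
W = 202816.49 N

202816.49


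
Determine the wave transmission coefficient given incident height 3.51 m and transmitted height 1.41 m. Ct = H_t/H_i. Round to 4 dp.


Ct = H_t / H_i
Ct = 1.41 / 3.51
Ct = 0.4017

0.4017


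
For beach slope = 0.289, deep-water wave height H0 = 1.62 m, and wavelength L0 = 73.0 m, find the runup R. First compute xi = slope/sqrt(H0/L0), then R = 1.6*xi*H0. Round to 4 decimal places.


xi = slope / sqrt(H0/L0)
H0/L0 = 1.62/73.0 = 0.022192
sqrt(0.022192) = 0.148969
xi = 0.289 / 0.148969 = 1.940000
R = 1.6 * xi * H0 = 1.6 * 1.940000 * 1.62
R = 5.0285 m

5.0285


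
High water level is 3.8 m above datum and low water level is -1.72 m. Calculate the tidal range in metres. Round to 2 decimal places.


Tidal range = High water - Low water
Tidal range = 3.8 - (-1.72)
Tidal range = 5.52 m

5.52


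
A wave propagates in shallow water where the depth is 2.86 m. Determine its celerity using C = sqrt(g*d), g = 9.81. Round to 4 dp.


Using the shallow-water approximation:
C = sqrt(g * d) = sqrt(9.81 * 2.86)
C = sqrt(28.0566)
C = 5.2968 m/s

5.2968


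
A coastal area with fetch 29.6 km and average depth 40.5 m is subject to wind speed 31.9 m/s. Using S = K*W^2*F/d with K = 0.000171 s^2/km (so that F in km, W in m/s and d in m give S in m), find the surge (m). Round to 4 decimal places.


S = K * W^2 * F / d
W^2 = 31.9^2 = 1017.61
S = 0.000171 * 1017.61 * 29.6 / 40.5
Numerator = 0.000171 * 1017.61 * 29.6 = 5.150735
S = 5.150735 / 40.5 = 0.1272 m

0.1272


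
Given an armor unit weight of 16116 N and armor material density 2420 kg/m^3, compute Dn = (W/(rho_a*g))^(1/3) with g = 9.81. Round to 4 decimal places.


V = W / (rho_a * g)
V = 16116 / (2420 * 9.81)
V = 16116 / 23740.20
V = 0.678849 m^3
Dn = V^(1/3) = 0.678849^(1/3)
Dn = 0.8789 m

0.8789


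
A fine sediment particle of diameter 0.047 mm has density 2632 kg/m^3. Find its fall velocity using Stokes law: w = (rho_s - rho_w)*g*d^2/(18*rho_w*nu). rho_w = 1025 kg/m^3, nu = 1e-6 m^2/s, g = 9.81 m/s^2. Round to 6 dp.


w = (rho_s - rho_w) * g * d^2 / (18 * rho_w * nu)
d = 0.047 mm = 0.000047 m
rho_s - rho_w = 2632 - 1025 = 1607
Numerator = 1607 * 9.81 * (0.000047)^2 = 0.000034824156
Denominator = 18 * 1025 * 1e-6 = 0.018450
w = 0.001887 m/s

0.001887


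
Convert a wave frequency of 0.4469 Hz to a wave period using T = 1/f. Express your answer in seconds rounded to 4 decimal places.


T = 1 / f
T = 1 / 0.4469
T = 2.2376 s

2.2376


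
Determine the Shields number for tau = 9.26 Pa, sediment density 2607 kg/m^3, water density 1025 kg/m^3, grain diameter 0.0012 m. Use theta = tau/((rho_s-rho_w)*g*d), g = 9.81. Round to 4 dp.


theta = tau / ((rho_s - rho_w) * g * d)
rho_s - rho_w = 2607 - 1025 = 1582
Denominator = 1582 * 9.81 * 0.0012 = 18.623304
theta = 9.26 / 18.623304
theta = 0.4972

0.4972


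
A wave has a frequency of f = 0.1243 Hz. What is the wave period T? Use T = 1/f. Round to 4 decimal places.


T = 1 / f
T = 1 / 0.1243
T = 8.0451 s

8.0451


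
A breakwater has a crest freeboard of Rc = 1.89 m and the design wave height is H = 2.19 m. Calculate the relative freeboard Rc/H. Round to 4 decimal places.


Relative freeboard = Rc / H
= 1.89 / 2.19
= 0.8630

0.8630


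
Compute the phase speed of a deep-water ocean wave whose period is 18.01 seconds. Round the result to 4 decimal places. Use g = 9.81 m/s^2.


We use the deep-water celerity formula:
C = g * T / (2 * pi)
C = 9.81 * 18.01 / (2 * 3.14159...)
C = 176.678100 / 6.283185
C = 28.1192 m/s

28.1192


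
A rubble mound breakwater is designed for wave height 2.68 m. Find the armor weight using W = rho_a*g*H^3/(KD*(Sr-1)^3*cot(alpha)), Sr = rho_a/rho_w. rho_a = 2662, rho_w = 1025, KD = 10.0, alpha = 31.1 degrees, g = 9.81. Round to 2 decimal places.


Sr = rho_a / rho_w = 2662 / 1025 = 2.597073
(Sr - 1) = 1.597073
(Sr - 1)^3 = 4.073563
cot(31.1) = 1 / tan(31.1) = 1 / 0.603239 = 1.657719
Numerator = 2662 * 9.81 * 2.68^3 = 502668.2336
Denominator = 10.0 * 4.073563 * 1.657719 = 67.528226
W = 502668.2336 / 67.528226
W = 7443.82 N

7443.82


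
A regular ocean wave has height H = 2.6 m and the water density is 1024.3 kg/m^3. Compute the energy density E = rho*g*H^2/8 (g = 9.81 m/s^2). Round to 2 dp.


E = (1/8) * rho * g * H^2
E = (1/8) * 1024.3 * 9.81 * 2.6^2
E = 0.125 * 1024.3 * 9.81 * 6.7600
E = 8490.88 J/m^2

8490.88


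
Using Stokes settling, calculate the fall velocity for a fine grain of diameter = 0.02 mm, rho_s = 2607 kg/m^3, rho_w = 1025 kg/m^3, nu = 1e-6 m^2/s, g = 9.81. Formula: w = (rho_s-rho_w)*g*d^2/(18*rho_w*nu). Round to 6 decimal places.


w = (rho_s - rho_w) * g * d^2 / (18 * rho_w * nu)
d = 0.02 mm = 0.000020 m
rho_s - rho_w = 2607 - 1025 = 1582
Numerator = 1582 * 9.81 * (0.000020)^2 = 0.000006207768
Denominator = 18 * 1025 * 1e-6 = 0.018450
w = 0.000336 m/s

0.000336


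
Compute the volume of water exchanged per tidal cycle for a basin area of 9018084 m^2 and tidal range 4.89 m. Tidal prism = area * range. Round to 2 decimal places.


Tidal prism = Area * Tidal range
P = 9018084 * 4.89
P = 44098430.76 m^3

44098430.76


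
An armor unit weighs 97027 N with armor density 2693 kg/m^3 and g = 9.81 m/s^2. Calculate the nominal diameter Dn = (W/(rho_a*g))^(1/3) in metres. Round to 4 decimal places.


V = W / (rho_a * g)
V = 97027 / (2693 * 9.81)
V = 97027 / 26418.33
V = 3.672715 m^3
Dn = V^(1/3) = 3.672715^(1/3)
Dn = 1.5429 m

1.5429


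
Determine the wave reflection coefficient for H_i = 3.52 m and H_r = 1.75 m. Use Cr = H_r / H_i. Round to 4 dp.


Cr = H_r / H_i
Cr = 1.75 / 3.52
Cr = 0.4972

0.4972


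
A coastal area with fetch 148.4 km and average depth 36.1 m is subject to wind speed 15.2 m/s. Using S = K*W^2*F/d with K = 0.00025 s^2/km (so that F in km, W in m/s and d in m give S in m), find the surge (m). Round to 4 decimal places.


S = K * W^2 * F / d
W^2 = 15.2^2 = 231.04
S = 0.00025 * 231.04 * 148.4 / 36.1
Numerator = 0.00025 * 231.04 * 148.4 = 8.571584
S = 8.571584 / 36.1 = 0.2374 m

0.2374


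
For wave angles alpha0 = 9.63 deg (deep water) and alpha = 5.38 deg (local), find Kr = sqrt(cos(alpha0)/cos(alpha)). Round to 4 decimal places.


Kr = sqrt(cos(alpha0) / cos(alpha))
cos(9.63) = 0.985909
cos(5.38) = 0.995595
Kr = sqrt(0.985909 / 0.995595)
Kr = sqrt(0.990271)
Kr = 0.9951

0.9951


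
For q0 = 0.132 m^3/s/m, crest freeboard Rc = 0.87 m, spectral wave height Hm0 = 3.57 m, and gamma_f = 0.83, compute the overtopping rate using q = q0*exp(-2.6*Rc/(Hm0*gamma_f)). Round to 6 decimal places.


q = q0 * exp(-2.6 * Rc / (Hm0 * gamma_f))
Exponent = -2.6 * 0.87 / (3.57 * 0.83)
= -2.6 * 0.87 / 2.9631
= -0.763390
exp(-0.763390) = 0.466084
q = 0.132 * 0.466084
q = 0.061523 m^3/s/m

0.061523


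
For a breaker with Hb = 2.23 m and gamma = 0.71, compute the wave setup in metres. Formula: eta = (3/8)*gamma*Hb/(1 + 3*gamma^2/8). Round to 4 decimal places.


eta = (3/8) * gamma * Hb / (1 + 3*gamma^2/8)
Numerator = (3/8) * 0.71 * 2.23 = 0.593737
Denominator = 1 + 3*0.71^2/8 = 1 + 0.189038 = 1.189038
eta = 0.593737 / 1.189038
eta = 0.4993 m

0.4993


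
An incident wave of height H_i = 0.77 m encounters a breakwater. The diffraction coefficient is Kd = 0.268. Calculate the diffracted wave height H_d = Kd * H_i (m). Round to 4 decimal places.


H_d = Kd * H_i
H_d = 0.268 * 0.77
H_d = 0.2064 m

0.2064


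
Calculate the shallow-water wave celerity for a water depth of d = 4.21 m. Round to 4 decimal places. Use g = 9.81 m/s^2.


Using the shallow-water approximation:
C = sqrt(g * d) = sqrt(9.81 * 4.21)
C = sqrt(41.3001)
C = 6.4265 m/s

6.4265


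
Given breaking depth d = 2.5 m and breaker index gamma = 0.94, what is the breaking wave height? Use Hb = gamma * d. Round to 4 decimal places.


Hb = gamma * d
Hb = 0.94 * 2.5
Hb = 2.3500 m

2.3500


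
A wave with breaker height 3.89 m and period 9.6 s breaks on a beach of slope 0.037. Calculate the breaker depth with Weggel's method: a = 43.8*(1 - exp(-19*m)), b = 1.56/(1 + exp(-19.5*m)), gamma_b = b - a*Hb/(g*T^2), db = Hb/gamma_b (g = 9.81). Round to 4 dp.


a = 43.8 * (1 - exp(-19 * m))
exp(-19 * 0.037) = exp(-0.7030) = 0.495098
a = 43.8 * (1 - 0.495098) = 22.114717
b = 1.56 / (1 + exp(-19.5 * m))
exp(-19.5 * 0.037) = exp(-0.7215) = 0.486023
b = 1.56 / (1 + 0.486023) = 1.049782
Hb / (g * T^2) = 3.89 / (9.81 * 9.6^2) = 3.89 / 904.0896 = 0.00430267
gamma_b = b - a * Hb/(g*T^2) = 1.049782 - 22.114717 * 0.00430267 = 0.954630
db = Hb / gamma_b = 3.89 / 0.954630
db = 4.0749 m

4.0749


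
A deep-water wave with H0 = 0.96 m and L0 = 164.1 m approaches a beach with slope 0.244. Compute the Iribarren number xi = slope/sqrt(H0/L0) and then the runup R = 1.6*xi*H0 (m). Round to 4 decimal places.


xi = slope / sqrt(H0/L0)
H0/L0 = 0.96/164.1 = 0.005850
sqrt(0.005850) = 0.076486
xi = 0.244 / 0.076486 = 3.190131
R = 1.6 * xi * H0 = 1.6 * 3.190131 * 0.96
R = 4.9000 m

4.9000


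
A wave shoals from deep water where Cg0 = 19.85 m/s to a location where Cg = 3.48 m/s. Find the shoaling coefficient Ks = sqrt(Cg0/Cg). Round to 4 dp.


Ks = sqrt(Cg0 / Cg)
Ks = sqrt(19.85 / 3.48)
Ks = sqrt(5.7040)
Ks = 2.3883

2.3883


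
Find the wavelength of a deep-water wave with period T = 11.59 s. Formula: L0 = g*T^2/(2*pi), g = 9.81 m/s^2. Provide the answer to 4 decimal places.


L0 = g * T^2 / (2 * pi)
L0 = 9.81 * 11.59^2 / (2 * pi)
L0 = 9.81 * 134.3281 / 6.28319
L0 = 1317.7587 / 6.28319
L0 = 209.7278 m

209.7278


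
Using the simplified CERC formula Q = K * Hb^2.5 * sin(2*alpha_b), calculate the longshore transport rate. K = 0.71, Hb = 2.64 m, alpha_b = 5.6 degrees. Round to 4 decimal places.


Q = K * Hb^2.5 * sin(2 * alpha_b)
Hb^2.5 = 2.64^2.5 = 11.324260
sin(2 * 5.6) = sin(11.2) = 0.194234
Q = 0.71 * 11.324260 * 0.194234
Q = 1.5617 m^3/s

1.5617


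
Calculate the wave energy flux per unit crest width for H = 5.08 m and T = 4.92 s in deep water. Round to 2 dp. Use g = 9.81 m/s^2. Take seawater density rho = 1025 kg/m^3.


P = rho * g^2 * H^2 * T / (32 * pi)
P = 1025 * 9.81^2 * 5.08^2 * 4.92 / (32 * pi)
P = 1025 * 96.2361 * 25.8064 * 4.92 / 100.53096
P = 124581.79 W/m

124581.79


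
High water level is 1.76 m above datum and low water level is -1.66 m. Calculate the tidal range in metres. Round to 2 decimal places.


Tidal range = High water - Low water
Tidal range = 1.76 - (-1.66)
Tidal range = 3.42 m

3.42


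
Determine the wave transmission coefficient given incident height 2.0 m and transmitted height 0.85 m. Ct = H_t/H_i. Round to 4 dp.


Ct = H_t / H_i
Ct = 0.85 / 2.0
Ct = 0.4250

0.4250


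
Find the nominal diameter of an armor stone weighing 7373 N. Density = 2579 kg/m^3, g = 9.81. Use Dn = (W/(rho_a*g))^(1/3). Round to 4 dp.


V = W / (rho_a * g)
V = 7373 / (2579 * 9.81)
V = 7373 / 25299.99
V = 0.291423 m^3
Dn = V^(1/3) = 0.291423^(1/3)
Dn = 0.6630 m

0.6630


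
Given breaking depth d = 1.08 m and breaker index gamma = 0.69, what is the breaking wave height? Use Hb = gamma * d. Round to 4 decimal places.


Hb = gamma * d
Hb = 0.69 * 1.08
Hb = 0.7452 m

0.7452


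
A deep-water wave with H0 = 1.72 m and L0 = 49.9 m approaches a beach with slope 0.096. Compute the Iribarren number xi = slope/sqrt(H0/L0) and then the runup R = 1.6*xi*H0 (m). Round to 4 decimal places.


xi = slope / sqrt(H0/L0)
H0/L0 = 1.72/49.9 = 0.034469
sqrt(0.034469) = 0.185658
xi = 0.096 / 0.185658 = 0.517079
R = 1.6 * xi * H0 = 1.6 * 0.517079 * 1.72
R = 1.4230 m

1.4230


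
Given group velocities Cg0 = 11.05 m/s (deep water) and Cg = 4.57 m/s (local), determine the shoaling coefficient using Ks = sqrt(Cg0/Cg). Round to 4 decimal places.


Ks = sqrt(Cg0 / Cg)
Ks = sqrt(11.05 / 4.57)
Ks = sqrt(2.4179)
Ks = 1.5550

1.5550


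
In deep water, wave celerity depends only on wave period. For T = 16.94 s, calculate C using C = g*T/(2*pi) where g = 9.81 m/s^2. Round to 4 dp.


We use the deep-water celerity formula:
C = g * T / (2 * pi)
C = 9.81 * 16.94 / (2 * 3.14159...)
C = 166.181400 / 6.283185
C = 26.4486 m/s

26.4486


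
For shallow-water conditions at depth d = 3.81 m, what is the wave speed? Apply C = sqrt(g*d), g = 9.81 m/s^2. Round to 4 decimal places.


Using the shallow-water approximation:
C = sqrt(g * d) = sqrt(9.81 * 3.81)
C = sqrt(37.3761)
C = 6.1136 m/s

6.1136


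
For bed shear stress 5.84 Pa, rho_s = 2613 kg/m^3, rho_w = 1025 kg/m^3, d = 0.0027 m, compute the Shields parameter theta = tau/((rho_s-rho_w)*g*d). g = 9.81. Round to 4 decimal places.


theta = tau / ((rho_s - rho_w) * g * d)
rho_s - rho_w = 2613 - 1025 = 1588
Denominator = 1588 * 9.81 * 0.0027 = 42.061356
theta = 5.84 / 42.061356
theta = 0.1388

0.1388


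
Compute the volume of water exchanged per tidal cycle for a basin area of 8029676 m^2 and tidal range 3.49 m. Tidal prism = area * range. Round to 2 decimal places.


Tidal prism = Area * Tidal range
P = 8029676 * 3.49
P = 28023569.24 m^3

28023569.24


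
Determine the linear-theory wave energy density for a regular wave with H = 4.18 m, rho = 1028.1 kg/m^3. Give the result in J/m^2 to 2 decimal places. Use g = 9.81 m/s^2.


E = (1/8) * rho * g * H^2
E = (1/8) * 1028.1 * 9.81 * 4.18^2
E = 0.125 * 1028.1 * 9.81 * 17.4724
E = 22027.59 J/m^2

22027.59


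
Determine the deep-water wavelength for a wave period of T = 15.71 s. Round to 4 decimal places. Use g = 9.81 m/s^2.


L0 = g * T^2 / (2 * pi)
L0 = 9.81 * 15.71^2 / (2 * pi)
L0 = 9.81 * 246.8041 / 6.28319
L0 = 2421.1482 / 6.28319
L0 = 385.3377 m

385.3377


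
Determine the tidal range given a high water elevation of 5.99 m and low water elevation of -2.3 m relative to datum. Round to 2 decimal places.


Tidal range = High water - Low water
Tidal range = 5.99 - (-2.3)
Tidal range = 8.29 m

8.29


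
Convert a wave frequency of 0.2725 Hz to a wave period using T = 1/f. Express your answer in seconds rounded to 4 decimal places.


T = 1 / f
T = 1 / 0.2725
T = 3.6697 s

3.6697


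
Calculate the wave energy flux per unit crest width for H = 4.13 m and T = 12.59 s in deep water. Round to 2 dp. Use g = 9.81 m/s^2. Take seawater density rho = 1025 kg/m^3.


P = rho * g^2 * H^2 * T / (32 * pi)
P = 1025 * 9.81^2 * 4.13^2 * 12.59 / (32 * pi)
P = 1025 * 96.2361 * 17.0569 * 12.59 / 100.53096
P = 210711.32 W/m

210711.32


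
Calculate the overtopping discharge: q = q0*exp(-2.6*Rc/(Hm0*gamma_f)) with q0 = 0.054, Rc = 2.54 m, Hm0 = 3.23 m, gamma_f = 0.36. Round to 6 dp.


q = q0 * exp(-2.6 * Rc / (Hm0 * gamma_f))
Exponent = -2.6 * 2.54 / (3.23 * 0.36)
= -2.6 * 2.54 / 1.1628
= -5.679395
exp(-5.679395) = 0.003416
q = 0.054 * 0.003416
q = 0.000184 m^3/s/m

0.000184


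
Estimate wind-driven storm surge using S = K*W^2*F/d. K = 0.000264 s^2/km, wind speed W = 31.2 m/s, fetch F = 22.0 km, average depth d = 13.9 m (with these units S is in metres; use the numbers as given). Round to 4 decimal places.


S = K * W^2 * F / d
W^2 = 31.2^2 = 973.44
S = 0.000264 * 973.44 * 22.0 / 13.9
Numerator = 0.000264 * 973.44 * 22.0 = 5.653740
S = 5.653740 / 13.9 = 0.4067 m

0.4067


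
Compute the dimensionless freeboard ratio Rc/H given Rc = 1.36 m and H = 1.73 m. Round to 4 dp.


Relative freeboard = Rc / H
= 1.36 / 1.73
= 0.7861

0.7861


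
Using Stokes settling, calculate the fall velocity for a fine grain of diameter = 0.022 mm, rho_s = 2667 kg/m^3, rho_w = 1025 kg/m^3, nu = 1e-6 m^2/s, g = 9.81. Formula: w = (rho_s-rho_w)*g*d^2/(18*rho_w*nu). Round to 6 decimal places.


w = (rho_s - rho_w) * g * d^2 / (18 * rho_w * nu)
d = 0.022 mm = 0.000022 m
rho_s - rho_w = 2667 - 1025 = 1642
Numerator = 1642 * 9.81 * (0.000022)^2 = 0.000007796282
Denominator = 18 * 1025 * 1e-6 = 0.018450
w = 0.000423 m/s

0.000423


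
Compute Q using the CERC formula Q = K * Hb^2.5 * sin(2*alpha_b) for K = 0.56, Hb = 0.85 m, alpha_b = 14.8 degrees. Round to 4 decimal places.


Q = K * Hb^2.5 * sin(2 * alpha_b)
Hb^2.5 = 0.85^2.5 = 0.666112
sin(2 * 14.8) = sin(29.6) = 0.493942
Q = 0.56 * 0.666112 * 0.493942
Q = 0.1843 m^3/s

0.1843


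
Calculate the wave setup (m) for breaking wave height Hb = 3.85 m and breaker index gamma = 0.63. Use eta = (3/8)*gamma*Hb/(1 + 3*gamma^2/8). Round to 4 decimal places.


eta = (3/8) * gamma * Hb / (1 + 3*gamma^2/8)
Numerator = (3/8) * 0.63 * 3.85 = 0.909563
Denominator = 1 + 3*0.63^2/8 = 1 + 0.148838 = 1.148838
eta = 0.909563 / 1.148838
eta = 0.7917 m

0.7917


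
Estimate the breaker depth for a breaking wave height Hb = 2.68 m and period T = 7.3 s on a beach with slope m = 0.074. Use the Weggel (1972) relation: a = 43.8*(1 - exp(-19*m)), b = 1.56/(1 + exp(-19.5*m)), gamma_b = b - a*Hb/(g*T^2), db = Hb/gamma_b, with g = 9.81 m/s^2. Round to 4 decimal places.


a = 43.8 * (1 - exp(-19 * m))
exp(-19 * 0.074) = exp(-1.4060) = 0.245122
a = 43.8 * (1 - 0.245122) = 33.063665
b = 1.56 / (1 + exp(-19.5 * m))
exp(-19.5 * 0.074) = exp(-1.4430) = 0.236218
b = 1.56 / (1 + 0.236218) = 1.261913
Hb / (g * T^2) = 2.68 / (9.81 * 7.3^2) = 2.68 / 522.7749 = 0.00512649
gamma_b = b - a * Hb/(g*T^2) = 1.261913 - 33.063665 * 0.00512649 = 1.092413
db = Hb / gamma_b = 2.68 / 1.092413
db = 2.4533 m

2.4533


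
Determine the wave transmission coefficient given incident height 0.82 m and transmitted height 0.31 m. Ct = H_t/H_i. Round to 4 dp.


Ct = H_t / H_i
Ct = 0.31 / 0.82
Ct = 0.3780

0.3780


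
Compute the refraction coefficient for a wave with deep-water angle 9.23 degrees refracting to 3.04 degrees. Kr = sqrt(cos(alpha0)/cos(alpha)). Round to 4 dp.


Kr = sqrt(cos(alpha0) / cos(alpha))
cos(9.23) = 0.987052
cos(3.04) = 0.998593
Kr = sqrt(0.987052 / 0.998593)
Kr = sqrt(0.988443)
Kr = 0.9942

0.9942


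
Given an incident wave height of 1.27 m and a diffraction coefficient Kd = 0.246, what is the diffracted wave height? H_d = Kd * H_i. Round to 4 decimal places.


H_d = Kd * H_i
H_d = 0.246 * 1.27
H_d = 0.3124 m

0.3124


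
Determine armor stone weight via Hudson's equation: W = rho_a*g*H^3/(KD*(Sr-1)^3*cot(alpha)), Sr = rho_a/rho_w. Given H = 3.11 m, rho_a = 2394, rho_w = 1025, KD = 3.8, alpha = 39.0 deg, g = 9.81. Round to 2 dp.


Sr = rho_a / rho_w = 2394 / 1025 = 2.335610
(Sr - 1) = 1.335610
(Sr - 1)^3 = 2.382532
cot(39.0) = 1 / tan(39.0) = 1 / 0.809784 = 1.234897
Numerator = 2394 * 9.81 * 3.11^3 = 706438.4363
Denominator = 3.8 * 2.382532 * 1.234897 = 11.180292
W = 706438.4363 / 11.180292
W = 63186.05 N

63186.05
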